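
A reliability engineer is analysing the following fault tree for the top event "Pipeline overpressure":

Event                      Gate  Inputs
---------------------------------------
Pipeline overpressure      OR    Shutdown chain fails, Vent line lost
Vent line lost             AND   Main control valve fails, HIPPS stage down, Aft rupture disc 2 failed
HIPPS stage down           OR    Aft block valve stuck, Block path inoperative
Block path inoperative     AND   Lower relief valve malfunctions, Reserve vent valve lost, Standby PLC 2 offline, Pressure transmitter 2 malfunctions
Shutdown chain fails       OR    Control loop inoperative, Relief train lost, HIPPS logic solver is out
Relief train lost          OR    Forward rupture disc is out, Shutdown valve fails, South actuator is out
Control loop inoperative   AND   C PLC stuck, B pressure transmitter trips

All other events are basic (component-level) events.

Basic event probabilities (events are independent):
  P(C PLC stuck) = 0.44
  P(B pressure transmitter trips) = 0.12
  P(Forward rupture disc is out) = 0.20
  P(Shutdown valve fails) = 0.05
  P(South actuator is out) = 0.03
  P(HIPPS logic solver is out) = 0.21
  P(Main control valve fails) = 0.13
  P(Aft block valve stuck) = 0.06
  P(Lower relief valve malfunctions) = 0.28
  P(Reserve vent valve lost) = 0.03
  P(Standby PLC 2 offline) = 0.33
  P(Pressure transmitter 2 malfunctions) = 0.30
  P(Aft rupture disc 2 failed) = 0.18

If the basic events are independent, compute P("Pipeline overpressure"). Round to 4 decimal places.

0.4491

P(Control loop inoperative) [AND] = 0.44 × 0.12 = 0.052800
P(Relief train lost) [OR] = 1 − (1−0.20) × (1−0.05) × (1−0.03) = 0.262800
P(Shutdown chain fails) [OR] = 1 − (1−0.052800) × (1−0.262800) × (1−0.21) = 0.448362
P(Block path inoperative) [AND] = 0.28 × 0.03 × 0.33 × 0.30 = 0.000832
P(HIPPS stage down) [OR] = 1 − (1−0.06) × (1−0.000832) = 0.060782
P(Vent line lost) [AND] = 0.13 × 0.060782 × 0.18 = 0.001422
P(Pipeline overpressure) [OR] = 1 − (1−0.448362) × (1−0.001422) = 0.449146
Rounded to 4 decimal places: P(Pipeline overpressure) ≈ 0.4491.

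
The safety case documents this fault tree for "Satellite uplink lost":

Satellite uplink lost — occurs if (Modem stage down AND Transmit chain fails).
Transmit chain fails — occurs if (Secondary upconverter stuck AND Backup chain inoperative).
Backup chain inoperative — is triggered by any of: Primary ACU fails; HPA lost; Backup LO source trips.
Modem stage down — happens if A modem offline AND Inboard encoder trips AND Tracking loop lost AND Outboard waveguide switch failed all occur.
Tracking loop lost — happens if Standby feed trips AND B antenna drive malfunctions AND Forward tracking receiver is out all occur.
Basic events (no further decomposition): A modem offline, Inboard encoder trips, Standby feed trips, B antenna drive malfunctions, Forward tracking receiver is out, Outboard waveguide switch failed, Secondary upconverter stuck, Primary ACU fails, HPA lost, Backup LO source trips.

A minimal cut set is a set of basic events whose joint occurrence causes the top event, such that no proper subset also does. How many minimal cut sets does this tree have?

3

Tracking loop lost [AND]: one cut set from each child combined → 1 × 1 × 1 = 1 cut set(s).
Modem stage down [AND]: one cut set from each child combined → 1 × 1 × 1 × 1 = 1 cut set(s).
Backup chain inoperative [OR]: union of children's cut sets → 3 cut set(s).
Transmit chain fails [AND]: one cut set from each child combined → 1 × 3 = 3 cut set(s).
Satellite uplink lost [AND]: one cut set from each child combined → 1 × 3 = 3 cut set(s).
Minimal cut sets: {A modem offline, B antenna drive malfunctions, Forward tracking receiver is out, Inboard encoder trips, Outboard waveguide switch failed, Primary ACU fails, Secondary upconverter stuck, Standby feed trips}; {A modem offline, B antenna drive malfunctions, Forward tracking receiver is out, HPA lost, Inboard encoder trips, Outboard waveguide switch failed, Secondary upconverter stuck, Standby feed trips}; {A modem offline, B antenna drive malfunctions, Backup LO source trips, Forward tracking receiver is out, Inboard encoder trips, Outboard waveguide switch failed, Secondary upconverter stuck, Standby feed trips}.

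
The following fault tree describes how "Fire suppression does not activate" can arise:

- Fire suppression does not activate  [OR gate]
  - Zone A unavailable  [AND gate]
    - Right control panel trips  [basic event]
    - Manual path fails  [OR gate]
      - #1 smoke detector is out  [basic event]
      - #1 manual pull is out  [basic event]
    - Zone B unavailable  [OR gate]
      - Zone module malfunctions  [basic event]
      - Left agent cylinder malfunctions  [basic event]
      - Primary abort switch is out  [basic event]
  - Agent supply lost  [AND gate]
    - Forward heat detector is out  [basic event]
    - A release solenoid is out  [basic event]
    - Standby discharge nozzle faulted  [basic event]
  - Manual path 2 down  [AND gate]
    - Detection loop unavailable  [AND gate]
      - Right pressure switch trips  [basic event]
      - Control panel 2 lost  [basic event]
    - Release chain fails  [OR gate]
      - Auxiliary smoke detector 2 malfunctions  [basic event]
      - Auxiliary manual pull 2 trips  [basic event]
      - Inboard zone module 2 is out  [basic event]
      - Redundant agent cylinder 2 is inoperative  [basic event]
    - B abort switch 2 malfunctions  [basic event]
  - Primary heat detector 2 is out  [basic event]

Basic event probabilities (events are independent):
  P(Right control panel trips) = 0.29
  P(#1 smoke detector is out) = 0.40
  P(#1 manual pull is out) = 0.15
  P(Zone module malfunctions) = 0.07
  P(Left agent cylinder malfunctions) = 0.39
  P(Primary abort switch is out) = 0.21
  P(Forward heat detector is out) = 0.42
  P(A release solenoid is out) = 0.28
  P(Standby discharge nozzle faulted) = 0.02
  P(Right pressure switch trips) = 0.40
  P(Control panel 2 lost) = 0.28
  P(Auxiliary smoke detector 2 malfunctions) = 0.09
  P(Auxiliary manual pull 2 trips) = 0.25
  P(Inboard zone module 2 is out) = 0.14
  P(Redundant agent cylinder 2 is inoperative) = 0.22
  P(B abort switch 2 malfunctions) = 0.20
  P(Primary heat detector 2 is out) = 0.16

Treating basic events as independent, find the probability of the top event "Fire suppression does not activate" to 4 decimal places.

0.2371

P(Manual path fails) [OR] = 1 − (1−0.40) × (1−0.15) = 0.490000
P(Zone B unavailable) [OR] = 1 − (1−0.07) × (1−0.39) × (1−0.21) = 0.551833
P(Zone A unavailable) [AND] = 0.29 × 0.490000 × 0.551833 = 0.078415
P(Agent supply lost) [AND] = 0.42 × 0.28 × 0.02 = 0.002352
P(Detection loop unavailable) [AND] = 0.40 × 0.28 = 0.112000
P(Release chain fails) [OR] = 1 − (1−0.09) × (1−0.25) × (1−0.14) × (1−0.22) = 0.542179
P(Manual path 2 down) [AND] = 0.112000 × 0.542179 × 0.20 = 0.012145
P(Fire suppression does not activate) [OR] = 1 − (1−0.078415) × (1−0.002352) × (1−0.012145) × (1−0.16) = 0.237069
Rounded to 4 decimal places: P(Fire suppression does not activate) ≈ 0.2371.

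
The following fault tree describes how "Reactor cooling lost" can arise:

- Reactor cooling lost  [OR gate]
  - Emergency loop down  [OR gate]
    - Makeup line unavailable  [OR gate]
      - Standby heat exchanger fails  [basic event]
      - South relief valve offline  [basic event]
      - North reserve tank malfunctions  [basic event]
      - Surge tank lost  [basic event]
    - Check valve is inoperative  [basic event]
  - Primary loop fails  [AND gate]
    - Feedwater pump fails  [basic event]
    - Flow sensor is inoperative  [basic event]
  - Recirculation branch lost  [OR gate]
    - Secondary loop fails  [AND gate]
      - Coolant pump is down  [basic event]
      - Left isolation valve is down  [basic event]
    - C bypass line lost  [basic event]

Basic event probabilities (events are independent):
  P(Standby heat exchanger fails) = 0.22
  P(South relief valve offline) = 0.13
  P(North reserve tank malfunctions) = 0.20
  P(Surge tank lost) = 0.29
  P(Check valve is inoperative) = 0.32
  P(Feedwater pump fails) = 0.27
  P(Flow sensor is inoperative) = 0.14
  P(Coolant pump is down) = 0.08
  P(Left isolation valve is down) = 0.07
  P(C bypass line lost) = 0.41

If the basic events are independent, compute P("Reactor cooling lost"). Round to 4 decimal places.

P(Makeup line unavailable) [OR] = 1 − (1−0.22) × (1−0.13) × (1−0.20) × (1−0.29) = 0.614555
P(Emergency loop down) [OR] = 1 − (1−0.614555) × (1−0.32) = 0.737897
P(Primary loop fails) [AND] = 0.27 × 0.14 = 0.037800
P(Secondary loop fails) [AND] = 0.08 × 0.07 = 0.005600
P(Recirculation branch lost) [OR] = 1 − (1−0.005600) × (1−0.41) = 0.413304
P(Reactor cooling lost) [OR] = 1 − (1−0.737897) × (1−0.037800) × (1−0.413304) = 0.852038
Rounded to 4 decimal places: P(Reactor cooling lost) ≈ 0.8520.

0.8520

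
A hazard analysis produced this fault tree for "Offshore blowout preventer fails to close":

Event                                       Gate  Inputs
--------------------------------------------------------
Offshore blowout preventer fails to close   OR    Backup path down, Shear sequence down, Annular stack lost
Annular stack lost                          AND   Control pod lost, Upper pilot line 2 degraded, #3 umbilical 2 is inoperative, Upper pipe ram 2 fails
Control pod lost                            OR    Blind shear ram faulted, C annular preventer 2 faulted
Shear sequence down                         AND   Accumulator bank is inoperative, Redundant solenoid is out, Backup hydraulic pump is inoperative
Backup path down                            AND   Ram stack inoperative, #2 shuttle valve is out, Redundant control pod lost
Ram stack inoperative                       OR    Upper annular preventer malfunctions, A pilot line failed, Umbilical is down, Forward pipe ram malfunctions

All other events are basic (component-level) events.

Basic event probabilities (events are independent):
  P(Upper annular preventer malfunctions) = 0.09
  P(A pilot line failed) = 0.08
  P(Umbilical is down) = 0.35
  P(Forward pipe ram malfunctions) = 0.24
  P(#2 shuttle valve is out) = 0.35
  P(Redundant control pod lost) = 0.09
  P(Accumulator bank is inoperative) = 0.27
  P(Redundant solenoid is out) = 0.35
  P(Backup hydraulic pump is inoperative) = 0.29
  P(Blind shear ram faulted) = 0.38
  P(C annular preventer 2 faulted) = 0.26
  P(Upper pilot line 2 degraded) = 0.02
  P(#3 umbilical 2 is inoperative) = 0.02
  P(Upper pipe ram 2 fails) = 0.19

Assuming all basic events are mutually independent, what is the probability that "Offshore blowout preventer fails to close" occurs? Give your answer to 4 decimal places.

0.0454

P(Ram stack inoperative) [OR] = 1 − (1−0.09) × (1−0.08) × (1−0.35) × (1−0.24) = 0.586423
P(Backup path down) [AND] = 0.586423 × 0.35 × 0.09 = 0.018472
P(Shear sequence down) [AND] = 0.27 × 0.35 × 0.29 = 0.027405
P(Control pod lost) [OR] = 1 − (1−0.38) × (1−0.26) = 0.541200
P(Annular stack lost) [AND] = 0.541200 × 0.02 × 0.02 × 0.19 = 0.000041
P(Offshore blowout preventer fails to close) [OR] = 1 − (1−0.018472) × (1−0.027405) × (1−0.000041) = 0.045410
Rounded to 4 decimal places: P(Offshore blowout preventer fails to close) ≈ 0.0454.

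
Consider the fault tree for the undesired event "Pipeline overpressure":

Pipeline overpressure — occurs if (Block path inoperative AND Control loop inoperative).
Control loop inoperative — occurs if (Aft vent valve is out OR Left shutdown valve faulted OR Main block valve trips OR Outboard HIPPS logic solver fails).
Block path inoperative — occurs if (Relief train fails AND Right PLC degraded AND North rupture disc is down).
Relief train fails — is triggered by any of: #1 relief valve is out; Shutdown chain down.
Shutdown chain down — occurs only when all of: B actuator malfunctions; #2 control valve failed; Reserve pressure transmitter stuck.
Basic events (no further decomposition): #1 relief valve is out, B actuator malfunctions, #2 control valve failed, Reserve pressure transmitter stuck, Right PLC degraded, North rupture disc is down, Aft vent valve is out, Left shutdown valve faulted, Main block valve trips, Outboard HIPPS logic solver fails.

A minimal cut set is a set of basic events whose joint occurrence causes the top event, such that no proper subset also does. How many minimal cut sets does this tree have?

Shutdown chain down [AND]: one cut set from each child combined → 1 × 1 × 1 = 1 cut set(s).
Relief train fails [OR]: union of children's cut sets → 2 cut set(s).
Block path inoperative [AND]: one cut set from each child combined → 2 × 1 × 1 = 2 cut set(s).
Control loop inoperative [OR]: union of children's cut sets → 4 cut set(s).
Pipeline overpressure [AND]: one cut set from each child combined → 2 × 4 = 8 cut set(s).
Minimal cut sets: {#1 relief valve is out, Aft vent valve is out, North rupture disc is down, Right PLC degraded}; {#1 relief valve is out, Left shutdown valve faulted, North rupture disc is down, Right PLC degraded}; {#1 relief valve is out, Main block valve trips, North rupture disc is down, Right PLC degraded}; {#1 relief valve is out, North rupture disc is down, Outboard HIPPS logic solver fails, Right PLC degraded}; {#2 control valve failed, Aft vent valve is out, B actuator malfunctions, North rupture disc is down, Reserve pressure transmitter stuck, Right PLC degraded}; {#2 control valve failed, B actuator malfunctions, Left shutdown valve faulted, North rupture disc is down, Reserve pressure transmitter stuck, Right PLC degraded}; {#2 control valve failed, B actuator malfunctions, Main block valve trips, North rupture disc is down, Reserve pressure transmitter stuck, Right PLC degraded}; {#2 control valve failed, B actuator malfunctions, North rupture disc is down, Outboard HIPPS logic solver fails, Reserve pressure transmitter stuck, Right PLC degraded}.

8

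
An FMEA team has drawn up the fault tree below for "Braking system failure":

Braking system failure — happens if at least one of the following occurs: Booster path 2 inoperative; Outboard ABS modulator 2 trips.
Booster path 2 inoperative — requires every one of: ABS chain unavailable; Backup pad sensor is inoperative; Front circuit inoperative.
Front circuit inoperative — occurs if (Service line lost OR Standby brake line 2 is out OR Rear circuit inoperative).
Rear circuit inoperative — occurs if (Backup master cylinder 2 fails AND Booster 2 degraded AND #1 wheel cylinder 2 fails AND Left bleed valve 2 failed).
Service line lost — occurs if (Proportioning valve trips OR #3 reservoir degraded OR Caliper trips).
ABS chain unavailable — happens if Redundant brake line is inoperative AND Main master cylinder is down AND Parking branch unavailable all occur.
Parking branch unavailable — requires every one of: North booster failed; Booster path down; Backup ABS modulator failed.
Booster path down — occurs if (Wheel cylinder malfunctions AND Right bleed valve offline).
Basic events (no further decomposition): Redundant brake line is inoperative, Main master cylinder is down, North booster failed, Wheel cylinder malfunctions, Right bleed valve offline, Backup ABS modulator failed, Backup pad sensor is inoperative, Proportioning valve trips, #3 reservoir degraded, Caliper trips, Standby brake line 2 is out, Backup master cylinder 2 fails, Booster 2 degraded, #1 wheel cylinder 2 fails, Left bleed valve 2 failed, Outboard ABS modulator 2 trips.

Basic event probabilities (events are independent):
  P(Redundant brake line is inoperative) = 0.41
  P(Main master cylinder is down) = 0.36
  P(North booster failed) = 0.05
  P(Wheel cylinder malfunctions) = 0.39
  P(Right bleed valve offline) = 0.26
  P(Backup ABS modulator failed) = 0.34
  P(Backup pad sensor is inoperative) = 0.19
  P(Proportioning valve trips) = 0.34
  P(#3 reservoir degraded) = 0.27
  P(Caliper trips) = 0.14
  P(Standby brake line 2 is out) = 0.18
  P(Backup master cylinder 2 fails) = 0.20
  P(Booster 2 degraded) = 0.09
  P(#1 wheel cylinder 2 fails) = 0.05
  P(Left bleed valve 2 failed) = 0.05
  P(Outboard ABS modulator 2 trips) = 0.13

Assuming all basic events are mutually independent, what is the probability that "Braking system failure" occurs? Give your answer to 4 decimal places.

P(Booster path down) [AND] = 0.39 × 0.26 = 0.101400
P(Parking branch unavailable) [AND] = 0.05 × 0.101400 × 0.34 = 0.001724
P(ABS chain unavailable) [AND] = 0.41 × 0.36 × 0.001724 = 0.000254
P(Service line lost) [OR] = 1 − (1−0.34) × (1−0.27) × (1−0.14) = 0.585652
P(Rear circuit inoperative) [AND] = 0.20 × 0.09 × 0.05 × 0.05 = 0.000045
P(Front circuit inoperative) [OR] = 1 − (1−0.585652) × (1−0.18) × (1−0.000045) = 0.660250
P(Booster path 2 inoperative) [AND] = 0.000254 × 0.19 × 0.660250 = 0.000032
P(Braking system failure) [OR] = 1 − (1−0.000032) × (1−0.13) = 0.130028
Rounded to 4 decimal places: P(Braking system failure) ≈ 0.1300.

0.1300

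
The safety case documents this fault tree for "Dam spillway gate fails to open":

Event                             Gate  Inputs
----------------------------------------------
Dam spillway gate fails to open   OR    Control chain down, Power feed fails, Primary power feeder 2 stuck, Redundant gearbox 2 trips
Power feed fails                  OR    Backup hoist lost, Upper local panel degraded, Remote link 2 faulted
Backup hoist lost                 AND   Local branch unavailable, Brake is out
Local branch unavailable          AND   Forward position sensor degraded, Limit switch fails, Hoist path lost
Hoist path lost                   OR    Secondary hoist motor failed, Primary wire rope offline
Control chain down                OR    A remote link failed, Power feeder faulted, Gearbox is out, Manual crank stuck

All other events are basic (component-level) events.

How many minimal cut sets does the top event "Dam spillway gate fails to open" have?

10

Control chain down [OR]: union of children's cut sets → 4 cut set(s).
Hoist path lost [OR]: union of children's cut sets → 2 cut set(s).
Local branch unavailable [AND]: one cut set from each child combined → 1 × 1 × 2 = 2 cut set(s).
Backup hoist lost [AND]: one cut set from each child combined → 2 × 1 = 2 cut set(s).
Power feed fails [OR]: union of children's cut sets → 4 cut set(s).
Dam spillway gate fails to open [OR]: union of children's cut sets → 10 cut set(s).
Minimal cut sets: {A remote link failed}; {Power feeder faulted}; {Gearbox is out}; {Manual crank stuck}; {Brake is out, Forward position sensor degraded, Limit switch fails, Secondary hoist motor failed}; {Brake is out, Forward position sensor degraded, Limit switch fails, Primary wire rope offline}; {Upper local panel degraded}; {Remote link 2 faulted}; {Primary power feeder 2 stuck}; {Redundant gearbox 2 trips}.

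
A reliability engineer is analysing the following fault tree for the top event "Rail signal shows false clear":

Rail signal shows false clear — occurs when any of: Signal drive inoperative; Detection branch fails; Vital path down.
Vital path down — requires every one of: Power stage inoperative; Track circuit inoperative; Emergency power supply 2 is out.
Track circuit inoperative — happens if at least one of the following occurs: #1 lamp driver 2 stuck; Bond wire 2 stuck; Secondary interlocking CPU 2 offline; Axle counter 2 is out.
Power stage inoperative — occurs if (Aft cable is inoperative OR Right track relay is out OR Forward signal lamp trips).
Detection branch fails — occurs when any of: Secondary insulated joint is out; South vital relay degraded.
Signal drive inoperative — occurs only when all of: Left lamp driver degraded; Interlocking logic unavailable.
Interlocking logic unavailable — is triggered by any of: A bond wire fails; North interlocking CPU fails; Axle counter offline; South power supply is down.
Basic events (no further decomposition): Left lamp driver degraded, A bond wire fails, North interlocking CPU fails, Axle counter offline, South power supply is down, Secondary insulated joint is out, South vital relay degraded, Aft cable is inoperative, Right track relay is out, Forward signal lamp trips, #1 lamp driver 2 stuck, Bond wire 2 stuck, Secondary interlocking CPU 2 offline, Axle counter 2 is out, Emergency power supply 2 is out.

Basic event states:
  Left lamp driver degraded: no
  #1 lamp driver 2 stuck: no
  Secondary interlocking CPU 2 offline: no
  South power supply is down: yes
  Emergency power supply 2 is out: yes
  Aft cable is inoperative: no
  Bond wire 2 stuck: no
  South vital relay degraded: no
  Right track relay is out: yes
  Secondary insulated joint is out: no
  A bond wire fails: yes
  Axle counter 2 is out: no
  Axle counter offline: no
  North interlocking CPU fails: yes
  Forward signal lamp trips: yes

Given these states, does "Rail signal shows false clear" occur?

Interlocking logic unavailable [OR]: A bond wire fails=occurs, North interlocking CPU fails=occurs, Axle counter offline=not, South power supply is down=occurs → at least one input occurs → occurs.
Signal drive inoperative [AND]: Left lamp driver degraded=not, Interlocking logic unavailable=occurs → not all inputs occur → does not occur.
Detection branch fails [OR]: Secondary insulated joint is out=not, South vital relay degraded=not → no input occurs → does not occur.
Power stage inoperative [OR]: Aft cable is inoperative=not, Right track relay is out=occurs, Forward signal lamp trips=occurs → at least one input occurs → occurs.
Track circuit inoperative [OR]: #1 lamp driver 2 stuck=not, Bond wire 2 stuck=not, Secondary interlocking CPU 2 offline=not, Axle counter 2 is out=not → no input occurs → does not occur.
Vital path down [AND]: Power stage inoperative=occurs, Track circuit inoperative=not, Emergency power supply 2 is out=occurs → not all inputs occur → does not occur.
Rail signal shows false clear [OR]: Signal drive inoperative=not, Detection branch fails=not, Vital path down=not → no input occurs → does not occur.

No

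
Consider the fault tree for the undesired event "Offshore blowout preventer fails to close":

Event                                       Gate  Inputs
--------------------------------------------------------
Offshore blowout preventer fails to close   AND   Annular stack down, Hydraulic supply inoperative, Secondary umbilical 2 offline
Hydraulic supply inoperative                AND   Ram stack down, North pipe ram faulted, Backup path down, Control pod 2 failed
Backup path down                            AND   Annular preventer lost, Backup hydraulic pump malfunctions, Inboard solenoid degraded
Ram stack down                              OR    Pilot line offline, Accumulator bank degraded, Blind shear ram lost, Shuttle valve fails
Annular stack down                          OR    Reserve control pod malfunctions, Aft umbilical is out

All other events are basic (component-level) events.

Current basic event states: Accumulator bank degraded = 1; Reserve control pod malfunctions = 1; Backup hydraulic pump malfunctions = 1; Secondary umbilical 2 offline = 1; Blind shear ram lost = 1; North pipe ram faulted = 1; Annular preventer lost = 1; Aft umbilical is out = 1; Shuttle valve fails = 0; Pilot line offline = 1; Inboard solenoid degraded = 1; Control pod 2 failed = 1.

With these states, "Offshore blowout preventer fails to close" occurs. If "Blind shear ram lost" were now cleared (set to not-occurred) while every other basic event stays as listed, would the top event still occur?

Yes

Counterfactual: set "Blind shear ram lost" to not occurred.
Annular stack down [OR]: Reserve control pod malfunctions=occurs, Aft umbilical is out=occurs → at least one input occurs → occurs.
Ram stack down [OR]: Pilot line offline=occurs, Accumulator bank degraded=occurs, Blind shear ram lost=not, Shuttle valve fails=not → at least one input occurs → occurs.
Backup path down [AND]: Annular preventer lost=occurs, Backup hydraulic pump malfunctions=occurs, Inboard solenoid degraded=occurs → all inputs occur → occurs.
Hydraulic supply inoperative [AND]: Ram stack down=occurs, North pipe ram faulted=occurs, Backup path down=occurs, Control pod 2 failed=occurs → all inputs occur → occurs.
Offshore blowout preventer fails to close [AND]: Annular stack down=occurs, Hydraulic supply inoperative=occurs, Secondary umbilical 2 offline=occurs → all inputs occur → occurs.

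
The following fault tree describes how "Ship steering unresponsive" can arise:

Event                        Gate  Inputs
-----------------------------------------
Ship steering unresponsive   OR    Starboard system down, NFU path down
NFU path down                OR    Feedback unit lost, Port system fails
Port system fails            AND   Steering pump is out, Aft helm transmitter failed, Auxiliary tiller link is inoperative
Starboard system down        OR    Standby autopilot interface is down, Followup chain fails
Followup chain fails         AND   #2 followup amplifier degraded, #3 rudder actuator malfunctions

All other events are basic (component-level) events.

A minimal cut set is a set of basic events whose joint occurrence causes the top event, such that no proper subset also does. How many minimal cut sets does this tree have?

Followup chain fails [AND]: one cut set from each child combined → 1 × 1 = 1 cut set(s).
Starboard system down [OR]: union of children's cut sets → 2 cut set(s).
Port system fails [AND]: one cut set from each child combined → 1 × 1 × 1 = 1 cut set(s).
NFU path down [OR]: union of children's cut sets → 2 cut set(s).
Ship steering unresponsive [OR]: union of children's cut sets → 4 cut set(s).
Minimal cut sets: {Standby autopilot interface is down}; {#2 followup amplifier degraded, #3 rudder actuator malfunctions}; {Feedback unit lost}; {Aft helm transmitter failed, Auxiliary tiller link is inoperative, Steering pump is out}.

4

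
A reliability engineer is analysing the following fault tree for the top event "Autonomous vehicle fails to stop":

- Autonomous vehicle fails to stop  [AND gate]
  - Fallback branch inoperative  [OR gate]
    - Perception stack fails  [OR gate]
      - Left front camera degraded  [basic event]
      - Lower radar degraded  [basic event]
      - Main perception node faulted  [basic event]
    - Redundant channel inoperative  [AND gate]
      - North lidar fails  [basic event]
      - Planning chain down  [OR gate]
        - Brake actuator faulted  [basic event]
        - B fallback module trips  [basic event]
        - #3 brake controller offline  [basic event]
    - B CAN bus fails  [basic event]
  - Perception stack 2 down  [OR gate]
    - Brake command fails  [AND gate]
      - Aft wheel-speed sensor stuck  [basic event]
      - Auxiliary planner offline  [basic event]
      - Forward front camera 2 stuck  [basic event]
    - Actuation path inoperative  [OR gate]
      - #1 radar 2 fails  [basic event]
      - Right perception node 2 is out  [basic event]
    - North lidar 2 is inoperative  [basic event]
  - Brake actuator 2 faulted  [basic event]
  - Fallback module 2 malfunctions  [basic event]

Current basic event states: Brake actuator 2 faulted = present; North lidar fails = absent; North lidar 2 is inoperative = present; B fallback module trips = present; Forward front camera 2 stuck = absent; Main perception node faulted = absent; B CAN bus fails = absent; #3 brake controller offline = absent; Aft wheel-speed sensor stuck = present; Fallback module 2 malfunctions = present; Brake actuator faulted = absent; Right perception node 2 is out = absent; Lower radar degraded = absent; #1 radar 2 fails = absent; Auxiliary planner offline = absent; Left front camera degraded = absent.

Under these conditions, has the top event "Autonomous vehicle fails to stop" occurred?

Perception stack fails [OR]: Left front camera degraded=not, Lower radar degraded=not, Main perception node faulted=not → no input occurs → does not occur.
Planning chain down [OR]: Brake actuator faulted=not, B fallback module trips=occurs, #3 brake controller offline=not → at least one input occurs → occurs.
Redundant channel inoperative [AND]: North lidar fails=not, Planning chain down=occurs → not all inputs occur → does not occur.
Fallback branch inoperative [OR]: Perception stack fails=not, Redundant channel inoperative=not, B CAN bus fails=not → no input occurs → does not occur.
Brake command fails [AND]: Aft wheel-speed sensor stuck=occurs, Auxiliary planner offline=not, Forward front camera 2 stuck=not → not all inputs occur → does not occur.
Actuation path inoperative [OR]: #1 radar 2 fails=not, Right perception node 2 is out=not → no input occurs → does not occur.
Perception stack 2 down [OR]: Brake command fails=not, Actuation path inoperative=not, North lidar 2 is inoperative=occurs → at least one input occurs → occurs.
Autonomous vehicle fails to stop [AND]: Fallback branch inoperative=not, Perception stack 2 down=occurs, Brake actuator 2 faulted=occurs, Fallback module 2 malfunctions=occurs → not all inputs occur → does not occur.

No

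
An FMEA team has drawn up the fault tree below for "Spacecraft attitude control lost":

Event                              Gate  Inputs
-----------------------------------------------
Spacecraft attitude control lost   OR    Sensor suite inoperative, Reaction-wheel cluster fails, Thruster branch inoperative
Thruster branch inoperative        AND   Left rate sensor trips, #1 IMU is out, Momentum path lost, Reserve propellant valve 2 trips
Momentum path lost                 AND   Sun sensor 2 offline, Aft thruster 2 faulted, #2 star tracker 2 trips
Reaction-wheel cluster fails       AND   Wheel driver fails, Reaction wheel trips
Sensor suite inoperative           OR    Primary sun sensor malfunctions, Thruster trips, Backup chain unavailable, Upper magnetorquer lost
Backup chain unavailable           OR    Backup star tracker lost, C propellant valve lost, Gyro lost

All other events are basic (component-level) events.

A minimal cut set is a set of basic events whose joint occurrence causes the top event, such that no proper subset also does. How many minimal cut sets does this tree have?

8

Backup chain unavailable [OR]: union of children's cut sets → 3 cut set(s).
Sensor suite inoperative [OR]: union of children's cut sets → 6 cut set(s).
Reaction-wheel cluster fails [AND]: one cut set from each child combined → 1 × 1 = 1 cut set(s).
Momentum path lost [AND]: one cut set from each child combined → 1 × 1 × 1 = 1 cut set(s).
Thruster branch inoperative [AND]: one cut set from each child combined → 1 × 1 × 1 × 1 = 1 cut set(s).
Spacecraft attitude control lost [OR]: union of children's cut sets → 8 cut set(s).
Minimal cut sets: {Primary sun sensor malfunctions}; {Thruster trips}; {Backup star tracker lost}; {C propellant valve lost}; {Gyro lost}; {Upper magnetorquer lost}; {Reaction wheel trips, Wheel driver fails}; {#1 IMU is out, #2 star tracker 2 trips, Aft thruster 2 faulted, Left rate sensor trips, Reserve propellant valve 2 trips, Sun sensor 2 offline}.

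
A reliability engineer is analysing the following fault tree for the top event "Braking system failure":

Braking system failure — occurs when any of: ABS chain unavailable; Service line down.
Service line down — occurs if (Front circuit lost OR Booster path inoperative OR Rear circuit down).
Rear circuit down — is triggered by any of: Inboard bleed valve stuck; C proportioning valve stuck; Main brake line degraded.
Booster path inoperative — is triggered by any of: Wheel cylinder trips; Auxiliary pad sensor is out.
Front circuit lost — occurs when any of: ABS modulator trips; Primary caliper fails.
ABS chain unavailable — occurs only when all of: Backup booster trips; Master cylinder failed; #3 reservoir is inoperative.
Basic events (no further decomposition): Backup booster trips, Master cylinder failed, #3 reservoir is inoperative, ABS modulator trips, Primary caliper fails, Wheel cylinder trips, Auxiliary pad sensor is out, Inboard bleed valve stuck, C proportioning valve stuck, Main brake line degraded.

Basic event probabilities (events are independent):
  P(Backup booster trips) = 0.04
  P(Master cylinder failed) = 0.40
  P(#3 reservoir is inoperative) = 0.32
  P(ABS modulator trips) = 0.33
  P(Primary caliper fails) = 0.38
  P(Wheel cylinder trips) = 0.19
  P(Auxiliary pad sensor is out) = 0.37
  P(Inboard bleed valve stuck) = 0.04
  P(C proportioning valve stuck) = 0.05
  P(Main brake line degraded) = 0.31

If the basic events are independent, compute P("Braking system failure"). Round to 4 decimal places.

0.8673

P(ABS chain unavailable) [AND] = 0.04 × 0.40 × 0.32 = 0.005120
P(Front circuit lost) [OR] = 1 − (1−0.33) × (1−0.38) = 0.584600
P(Booster path inoperative) [OR] = 1 − (1−0.19) × (1−0.37) = 0.489700
P(Rear circuit down) [OR] = 1 − (1−0.04) × (1−0.05) × (1−0.31) = 0.370720
P(Service line down) [OR] = 1 − (1−0.584600) × (1−0.489700) × (1−0.370720) = 0.866606
P(Braking system failure) [OR] = 1 − (1−0.005120) × (1−0.866606) = 0.867289
Rounded to 4 decimal places: P(Braking system failure) ≈ 0.8673.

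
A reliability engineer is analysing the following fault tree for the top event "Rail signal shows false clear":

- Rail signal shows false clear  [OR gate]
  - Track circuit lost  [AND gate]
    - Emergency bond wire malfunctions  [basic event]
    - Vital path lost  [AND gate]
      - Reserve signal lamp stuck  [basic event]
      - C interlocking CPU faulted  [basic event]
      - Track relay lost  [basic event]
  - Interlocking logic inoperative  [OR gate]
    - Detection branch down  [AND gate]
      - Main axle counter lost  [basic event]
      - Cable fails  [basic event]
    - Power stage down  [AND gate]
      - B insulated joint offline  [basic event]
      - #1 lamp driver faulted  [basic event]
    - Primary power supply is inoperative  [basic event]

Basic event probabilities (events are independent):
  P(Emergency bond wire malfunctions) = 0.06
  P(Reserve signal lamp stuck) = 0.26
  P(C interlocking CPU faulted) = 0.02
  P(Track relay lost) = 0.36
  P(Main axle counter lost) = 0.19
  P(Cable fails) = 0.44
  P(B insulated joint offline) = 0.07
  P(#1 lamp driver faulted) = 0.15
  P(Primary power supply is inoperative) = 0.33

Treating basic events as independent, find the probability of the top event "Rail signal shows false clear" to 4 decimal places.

0.3925

P(Vital path lost) [AND] = 0.26 × 0.02 × 0.36 = 0.001872
P(Track circuit lost) [AND] = 0.06 × 0.001872 = 0.000112
P(Detection branch down) [AND] = 0.19 × 0.44 = 0.083600
P(Power stage down) [AND] = 0.07 × 0.15 = 0.010500
P(Interlocking logic inoperative) [OR] = 1 − (1−0.083600) × (1−0.010500) × (1−0.33) = 0.392459
P(Rail signal shows false clear) [OR] = 1 − (1−0.000112) × (1−0.392459) = 0.392527
Rounded to 4 decimal places: P(Rail signal shows false clear) ≈ 0.3925.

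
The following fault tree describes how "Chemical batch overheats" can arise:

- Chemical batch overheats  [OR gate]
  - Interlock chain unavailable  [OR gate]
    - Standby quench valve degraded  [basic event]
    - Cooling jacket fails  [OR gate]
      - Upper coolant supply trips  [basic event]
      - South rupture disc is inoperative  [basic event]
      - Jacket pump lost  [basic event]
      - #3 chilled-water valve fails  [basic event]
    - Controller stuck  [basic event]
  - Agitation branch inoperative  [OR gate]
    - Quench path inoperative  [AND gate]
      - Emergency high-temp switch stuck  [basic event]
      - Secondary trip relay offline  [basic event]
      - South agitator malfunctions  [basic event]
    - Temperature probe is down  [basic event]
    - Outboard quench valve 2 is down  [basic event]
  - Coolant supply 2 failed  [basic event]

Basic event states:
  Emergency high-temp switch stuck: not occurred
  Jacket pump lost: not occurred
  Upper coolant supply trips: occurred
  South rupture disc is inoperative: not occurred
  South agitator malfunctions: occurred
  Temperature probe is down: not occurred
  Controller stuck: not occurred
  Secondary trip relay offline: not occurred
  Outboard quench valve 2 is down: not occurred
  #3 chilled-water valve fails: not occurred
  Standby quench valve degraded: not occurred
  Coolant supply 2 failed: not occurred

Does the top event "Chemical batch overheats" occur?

Yes

Cooling jacket fails [OR]: Upper coolant supply trips=occurs, South rupture disc is inoperative=not, Jacket pump lost=not, #3 chilled-water valve fails=not → at least one input occurs → occurs.
Interlock chain unavailable [OR]: Standby quench valve degraded=not, Cooling jacket fails=occurs, Controller stuck=not → at least one input occurs → occurs.
Quench path inoperative [AND]: Emergency high-temp switch stuck=not, Secondary trip relay offline=not, South agitator malfunctions=occurs → not all inputs occur → does not occur.
Agitation branch inoperative [OR]: Quench path inoperative=not, Temperature probe is down=not, Outboard quench valve 2 is down=not → no input occurs → does not occur.
Chemical batch overheats [OR]: Interlock chain unavailable=occurs, Agitation branch inoperative=not, Coolant supply 2 failed=not → at least one input occurs → occurs.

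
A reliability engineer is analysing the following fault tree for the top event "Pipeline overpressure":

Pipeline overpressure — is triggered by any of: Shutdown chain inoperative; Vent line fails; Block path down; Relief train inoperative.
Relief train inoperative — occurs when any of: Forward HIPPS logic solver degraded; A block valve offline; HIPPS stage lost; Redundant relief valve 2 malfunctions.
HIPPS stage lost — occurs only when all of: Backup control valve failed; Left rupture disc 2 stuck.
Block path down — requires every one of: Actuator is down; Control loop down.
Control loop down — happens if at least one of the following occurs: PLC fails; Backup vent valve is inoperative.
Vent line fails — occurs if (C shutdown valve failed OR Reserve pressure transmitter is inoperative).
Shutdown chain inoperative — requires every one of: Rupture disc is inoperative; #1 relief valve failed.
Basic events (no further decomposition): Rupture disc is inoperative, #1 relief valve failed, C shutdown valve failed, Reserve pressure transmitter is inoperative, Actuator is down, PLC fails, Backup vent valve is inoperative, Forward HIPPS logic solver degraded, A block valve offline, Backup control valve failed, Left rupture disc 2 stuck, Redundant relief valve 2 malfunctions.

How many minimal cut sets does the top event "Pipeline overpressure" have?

9

Shutdown chain inoperative [AND]: one cut set from each child combined → 1 × 1 = 1 cut set(s).
Vent line fails [OR]: union of children's cut sets → 2 cut set(s).
Control loop down [OR]: union of children's cut sets → 2 cut set(s).
Block path down [AND]: one cut set from each child combined → 1 × 2 = 2 cut set(s).
HIPPS stage lost [AND]: one cut set from each child combined → 1 × 1 = 1 cut set(s).
Relief train inoperative [OR]: union of children's cut sets → 4 cut set(s).
Pipeline overpressure [OR]: union of children's cut sets → 9 cut set(s).
Minimal cut sets: {#1 relief valve failed, Rupture disc is inoperative}; {C shutdown valve failed}; {Reserve pressure transmitter is inoperative}; {Actuator is down, PLC fails}; {Actuator is down, Backup vent valve is inoperative}; {Forward HIPPS logic solver degraded}; {A block valve offline}; {Backup control valve failed, Left rupture disc 2 stuck}; {Redundant relief valve 2 malfunctions}.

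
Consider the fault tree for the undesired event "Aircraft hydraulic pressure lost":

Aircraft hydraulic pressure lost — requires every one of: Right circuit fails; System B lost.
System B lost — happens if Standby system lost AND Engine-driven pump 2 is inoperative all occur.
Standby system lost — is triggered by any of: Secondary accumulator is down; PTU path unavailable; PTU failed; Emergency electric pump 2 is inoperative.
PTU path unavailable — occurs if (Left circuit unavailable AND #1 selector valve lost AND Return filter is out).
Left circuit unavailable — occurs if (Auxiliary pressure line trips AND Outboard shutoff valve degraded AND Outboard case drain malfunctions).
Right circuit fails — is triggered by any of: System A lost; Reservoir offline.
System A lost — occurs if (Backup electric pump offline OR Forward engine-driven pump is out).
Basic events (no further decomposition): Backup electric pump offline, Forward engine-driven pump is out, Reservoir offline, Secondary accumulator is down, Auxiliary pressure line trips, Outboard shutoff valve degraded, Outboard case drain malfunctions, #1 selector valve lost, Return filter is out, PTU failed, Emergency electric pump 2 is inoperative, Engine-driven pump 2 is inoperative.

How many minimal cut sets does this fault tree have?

12

System A lost [OR]: union of children's cut sets → 2 cut set(s).
Right circuit fails [OR]: union of children's cut sets → 3 cut set(s).
Left circuit unavailable [AND]: one cut set from each child combined → 1 × 1 × 1 = 1 cut set(s).
PTU path unavailable [AND]: one cut set from each child combined → 1 × 1 × 1 = 1 cut set(s).
Standby system lost [OR]: union of children's cut sets → 4 cut set(s).
System B lost [AND]: one cut set from each child combined → 4 × 1 = 4 cut set(s).
Aircraft hydraulic pressure lost [AND]: one cut set from each child combined → 3 × 4 = 12 cut set(s).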